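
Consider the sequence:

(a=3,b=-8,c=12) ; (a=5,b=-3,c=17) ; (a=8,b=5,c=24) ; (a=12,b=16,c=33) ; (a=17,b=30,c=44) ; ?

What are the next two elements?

(a=23,b=47,c=57), (a=30,b=67,c=72)

A: 3, 5, 8, 12, 17 → 23 → 30 (differences are 2, 3, 4, … (increasing by 1 each time)).
B: differences are 5, 8, 11, … (increasing by 3 each time), so -8, -3, 5, 16, 30 → 47 → 67.
C: 12, 17, 24, 33, 44 → 57 → 72 (differences are 5, 7, 9, … (increasing by 2 each time)).
Putting the parts together: (a=23,b=47,c=57) and then (a=30,b=67,c=72).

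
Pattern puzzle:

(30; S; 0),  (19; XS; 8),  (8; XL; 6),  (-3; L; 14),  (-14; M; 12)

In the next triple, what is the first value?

First value: −11 each step; 30, 19, 8, -3, -14 → -25.
Size: runs backward through clothing sizes XS→XL; S, XS, XL, L, M → S.
Third value — alternating steps +8, −2, +8, −2, …: 0, 8, 6, 14, 12 → 20.

-25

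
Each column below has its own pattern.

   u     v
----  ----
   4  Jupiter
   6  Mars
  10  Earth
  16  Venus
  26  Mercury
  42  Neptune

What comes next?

Column u — each term is the sum of the two before it: 4, 6, 10, 16, 26, 42 → 68.
Column v: Jupiter, Mars, Earth, Venus, Mercury, Neptune → Uranus (runs backward through the planets Mercury→Neptune).
Combining the parts gives 68  Uranus.

68  Uranus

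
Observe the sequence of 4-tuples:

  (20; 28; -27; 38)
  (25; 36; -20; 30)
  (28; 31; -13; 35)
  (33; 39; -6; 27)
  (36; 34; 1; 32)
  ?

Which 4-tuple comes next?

First slot: 20, 25, 28, 33, 36 → 41 (alternating steps +5, +3, +5, +3, …).
Second slot: alternating steps +8, −5, +8, −5, …, so 28, 36, 31, 39, 34 → 42.
Third slot: +7 each step; -27, -20, -13, -6, 1 → 8.
Fourth slot: together with the second slot always sums to 66; 38, 30, 35, 27, 32 → 24.
Putting it together: (41; 42; 8; 24).

(41; 42; 8; 24)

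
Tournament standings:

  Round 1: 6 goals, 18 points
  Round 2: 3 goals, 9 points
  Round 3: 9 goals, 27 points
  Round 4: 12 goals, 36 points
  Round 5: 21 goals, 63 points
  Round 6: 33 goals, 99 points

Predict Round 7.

Goals: each term is the sum of the two before it, so 6, 3, 9, 12, 21, 33 → 54.
Points goes 18, 9, 27, 36, 63, 99 → 162 (always 3 × the goals).
So the next record is 54 goals, 162 points.

54 goals, 162 points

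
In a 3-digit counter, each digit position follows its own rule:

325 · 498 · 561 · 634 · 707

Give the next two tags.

870, 943

For the first digit, +1 each step, mod 10: 3, 4, 5, 6, 7 → 8 → 9.
Second digit — −3 each step, mod 10: 2, 9, 6, 3, 0 → 7 → 4.
Third digit: 5, 8, 1, 4, 7 → 0 → 3 (+3 each step, mod 10).
So the next two tags are 870 and 943.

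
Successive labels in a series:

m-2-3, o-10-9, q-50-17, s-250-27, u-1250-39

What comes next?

Letter: letters move forward 2 places in the alphabet, so m, o, q, s, u → w.
For the second component, ×5 each step: 2, 10, 50, 250, 1250 → 6250.
Third component: differences are 6, 8, 10, … (increasing by 2 each time); 3, 9, 17, 27, 39 → 53.
So the next label is w-6250-53.

w-6250-53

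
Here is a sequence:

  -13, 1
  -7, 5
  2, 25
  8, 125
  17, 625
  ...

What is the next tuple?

23, 3125

First coordinate: alternating steps +6, +9, +6, +9, …; -13, -7, 2, 8, 17 → 23.
Second coordinate: 1, 5, 25, 125, 625 → 3125 (×5 each step).
Putting it together: 23, 3125.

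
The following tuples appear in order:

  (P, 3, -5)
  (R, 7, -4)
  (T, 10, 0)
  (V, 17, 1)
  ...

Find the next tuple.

For the letter, letters move forward 2 places in the alphabet: P, R, T, V → X.
Second slot: 3, 7, 10, 17 → 27 (each term is the sum of the two before it).
Third slot goes -5, -4, 0, 1 → 5 (alternating steps +1, +4, +1, +4, …).
Putting it together: (X, 27, 5).

(X, 27, 5)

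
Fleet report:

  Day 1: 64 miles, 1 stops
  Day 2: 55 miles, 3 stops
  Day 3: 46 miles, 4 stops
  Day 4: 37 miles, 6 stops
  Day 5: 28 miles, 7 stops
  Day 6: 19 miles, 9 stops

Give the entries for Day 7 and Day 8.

10 miles, 10 stops; 1 miles, 12 stops

Miles goes 64, 55, 46, 37, 28, 19 → 10 → 1 (−9 each step).
Stops goes 1, 3, 4, 6, 7, 9 → 10 → 12 (alternating steps +2, +1, +2, +1, …).
So the next two lines are 10 miles, 10 stops and 1 miles, 12 stops.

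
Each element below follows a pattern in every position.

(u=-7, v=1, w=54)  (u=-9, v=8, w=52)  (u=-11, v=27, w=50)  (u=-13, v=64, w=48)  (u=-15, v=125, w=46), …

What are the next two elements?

U: −2 each step, so -7, -9, -11, -13, -15 → -17 → -19.
V goes 1, 8, 27, 64, 125 → 216 → 343 (perfect cubes: 1³, 2³, 3³, …).
W: −2 each step; 54, 52, 50, 48, 46 → 44 → 42.
Putting the parts together: (u=-17, v=216, w=44) and then (u=-19, v=343, w=42).

(u=-17, v=216, w=44), (u=-19, v=343, w=42)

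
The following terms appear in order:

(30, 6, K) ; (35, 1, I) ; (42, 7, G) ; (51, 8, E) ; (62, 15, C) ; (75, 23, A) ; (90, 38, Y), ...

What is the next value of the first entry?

First entry: differences are 5, 7, 9, … (increasing by 2 each time); 30, 35, 42, 51, 62, 75, 90 → 107.
Second entry — each term is the sum of the two before it: 6, 1, 7, 8, 15, 23, 38 → 61.
Letter — letters move back 2 places in the alphabet, wrapping A→Z: K, I, G, E, C, A, Y → W.

107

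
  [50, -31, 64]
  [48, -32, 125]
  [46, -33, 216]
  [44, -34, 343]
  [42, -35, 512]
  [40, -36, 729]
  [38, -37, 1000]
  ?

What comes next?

[36, -38, 1331]

First component: 50, 48, 46, 44, 42, 40, 38 → 36 (−2 each step).
Second component — −1 each step: -31, -32, -33, -34, -35, -36, -37 → -38.
Third component: perfect cubes: 4³, 5³, 6³, …, so 64, 125, 216, 343, 512, 729, 1000 → 1331.
So the next tuple is [36, -38, 1331].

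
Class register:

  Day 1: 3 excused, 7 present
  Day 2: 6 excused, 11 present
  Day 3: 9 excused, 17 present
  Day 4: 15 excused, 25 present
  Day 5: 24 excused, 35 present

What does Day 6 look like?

Excused — each term is the sum of the two before it: 3, 6, 9, 15, 24 → 39.
Present goes 7, 11, 17, 25, 35 → 47 (differences are 4, 6, 8, … (increasing by 2 each time)).
Putting it together: 39 excused, 47 present.

39 excused, 47 present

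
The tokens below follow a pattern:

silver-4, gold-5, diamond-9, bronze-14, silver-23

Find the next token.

gold-37

Rank goes silver, gold, diamond, bronze, silver → gold (repeats silver → gold → diamond → bronze).
Second component: each term is the sum of the two before it; 4, 5, 9, 14, 23 → 37.
So the next token is gold-37.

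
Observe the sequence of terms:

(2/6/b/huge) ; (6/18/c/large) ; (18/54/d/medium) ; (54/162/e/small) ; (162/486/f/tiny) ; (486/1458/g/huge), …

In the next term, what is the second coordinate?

4374

First coordinate: ×3 each step, so 2, 6, 18, 54, 162, 486 → 1458.
For the second coordinate, always 3 × the first coordinate: 6, 18, 54, 162, 486, 1458 → 4374.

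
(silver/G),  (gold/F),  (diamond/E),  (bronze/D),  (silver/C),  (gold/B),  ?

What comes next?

(diamond/A)

Rank goes silver, gold, diamond, bronze, silver, gold → diamond (repeats silver → gold → diamond → bronze).
Letter — letters move back 1 place in the alphabet: G, F, E, D, C, B → A.
Combining the parts gives (diamond/A).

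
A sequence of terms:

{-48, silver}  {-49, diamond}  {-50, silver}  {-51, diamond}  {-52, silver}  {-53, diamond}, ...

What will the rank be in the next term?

silver

Rank: alternates silver ↔ diamond, so silver, diamond, silver, diamond, silver, diamond → silver.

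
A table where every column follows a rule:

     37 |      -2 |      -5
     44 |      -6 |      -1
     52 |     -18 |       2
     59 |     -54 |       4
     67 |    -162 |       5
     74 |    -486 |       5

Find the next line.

82  -1458  4

First component — alternating steps +7, +8, +7, +8, …: 37, 44, 52, 59, 67, 74 → 82.
Second component: -2, -6, -18, -54, -162, -486 → -1458 (×3 each step).
Third component — differences are 4, 3, 2, … (decreasing by 1 each time): -5, -1, 2, 4, 5, 5 → 4.
So the next line is 82  -1458  4.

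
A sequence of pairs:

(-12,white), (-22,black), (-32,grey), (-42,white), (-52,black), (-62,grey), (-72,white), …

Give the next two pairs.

(-82,black), (-92,grey)

First part: −10 each step, so -12, -22, -32, -42, -52, -62, -72 → -82 → -92.
Shade: white, black, grey, white, black, grey, white → black → grey (repeats white → black → grey).
Putting the parts together: (-82,black) and then (-92,grey).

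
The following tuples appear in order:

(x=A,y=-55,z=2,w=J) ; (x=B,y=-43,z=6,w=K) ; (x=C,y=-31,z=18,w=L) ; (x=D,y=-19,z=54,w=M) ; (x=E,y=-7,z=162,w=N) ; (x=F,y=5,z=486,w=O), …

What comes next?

(x=G,y=17,z=1458,w=P)

X: A, B, C, D, E, F → G (letters move forward 1 place in the alphabet).
Y: +12 each step; -55, -43, -31, -19, -7, 5 → 17.
For the z, ×3 each step: 2, 6, 18, 54, 162, 486 → 1458.
W — letters move forward 1 place in the alphabet: J, K, L, M, N, O → P.
Putting it together: (x=G,y=17,z=1458,w=P).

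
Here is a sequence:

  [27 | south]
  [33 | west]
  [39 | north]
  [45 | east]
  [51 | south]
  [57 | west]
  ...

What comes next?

[63 | north]

First coordinate: +6 each step; 27, 33, 39, 45, 51, 57 → 63.
For the direction, repeats south → west → north → east: south, west, north, east, south, west → north.
So the next element is [63 | north].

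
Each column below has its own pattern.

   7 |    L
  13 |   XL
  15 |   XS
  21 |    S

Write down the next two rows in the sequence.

23  M; 29  L

First component goes 7, 13, 15, 21 → 23 → 29 (alternating steps +6, +2, +6, +2, …).
Size: L, XL, XS, S → M → L (runs through clothing sizes XS→XL).
Putting the parts together: 23  M and then 29  L.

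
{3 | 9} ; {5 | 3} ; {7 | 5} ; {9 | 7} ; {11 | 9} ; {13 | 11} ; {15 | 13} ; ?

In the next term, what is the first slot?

17

First slot: +2 each step, so 3, 5, 7, 9, 11, 13, 15 → 17.
Second slot — always the previous value of the first slot: 9, 3, 5, 7, 9, 11, 13 → 15.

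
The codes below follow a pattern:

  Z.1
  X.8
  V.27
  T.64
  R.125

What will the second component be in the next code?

216

Second component goes 1, 8, 27, 64, 125 → 216 (perfect cubes: 1³, 2³, 3³, …).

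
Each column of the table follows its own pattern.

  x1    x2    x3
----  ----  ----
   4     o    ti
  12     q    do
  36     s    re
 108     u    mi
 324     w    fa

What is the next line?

Column x1: 4, 12, 36, 108, 324 → 972 (×3 each step).
Column x2 goes o, q, s, u, w → y (letters move forward 2 places in the alphabet).
For the column x3, runs through the solfège scale do→ti: ti, do, re, mi, fa → sol.
Putting it together: 972  y  sol.

972  y  sol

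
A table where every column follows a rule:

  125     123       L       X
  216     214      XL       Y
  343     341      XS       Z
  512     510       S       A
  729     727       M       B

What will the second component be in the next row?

For the first component, perfect cubes: 5³, 6³, 7³, …: 125, 216, 343, 512, 729 → 1000.
Second component — always 2 less than the first component: 123, 214, 341, 510, 727 → 998.

998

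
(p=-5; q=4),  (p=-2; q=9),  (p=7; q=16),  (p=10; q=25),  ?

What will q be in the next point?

36

Q: perfect squares: 2², 3², 4², …; 4, 9, 16, 25 → 36.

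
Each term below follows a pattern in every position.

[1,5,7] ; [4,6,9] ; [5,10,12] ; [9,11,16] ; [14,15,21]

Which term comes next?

[23,16,27]

First entry goes 1, 4, 5, 9, 14 → 23 (each term is the sum of the two before it).
For the second entry, alternating steps +1, +4, +1, +4, …: 5, 6, 10, 11, 15 → 16.
Third entry goes 7, 9, 12, 16, 21 → 27 (differences are 2, 3, 4, … (increasing by 1 each time)).
Combining the parts gives [23,16,27].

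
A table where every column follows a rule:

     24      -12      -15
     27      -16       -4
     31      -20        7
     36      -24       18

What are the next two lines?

42  -28  29; 49  -32  40

First component goes 24, 27, 31, 36 → 42 → 49 (differences are 3, 4, 5, … (increasing by 1 each time)).
Second component: −4 each step; -12, -16, -20, -24 → -28 → -32.
For the third component, +11 each step: -15, -4, 7, 18 → 29 → 40.
So the next two lines are 42  -28  29 and 49  -32  40.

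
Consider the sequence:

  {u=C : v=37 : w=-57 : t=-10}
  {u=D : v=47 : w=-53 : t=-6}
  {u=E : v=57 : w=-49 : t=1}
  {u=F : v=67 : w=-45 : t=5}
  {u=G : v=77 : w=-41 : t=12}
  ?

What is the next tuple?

For the u, letters move forward 1 place in the alphabet: C, D, E, F, G → H.
V: +10 each step; 37, 47, 57, 67, 77 → 87.
W: +4 each step; -57, -53, -49, -45, -41 → -37.
T: -10, -6, 1, 5, 12 → 16 (alternating steps +4, +7, +4, +7, …).
So the next tuple is {u=H : v=87 : w=-37 : t=16}.

{u=H : v=87 : w=-37 : t=16}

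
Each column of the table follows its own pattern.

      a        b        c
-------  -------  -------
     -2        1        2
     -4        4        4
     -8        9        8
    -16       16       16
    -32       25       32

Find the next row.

Column a: ×2 each step, so -2, -4, -8, -16, -32 → -64.
Column b: 1, 4, 9, 16, 25 → 36 (perfect squares: 1², 2², 3², …).
Column c — always the negative of the column a: 2, 4, 8, 16, 32 → 64.
Combining the parts gives -64  36  64.

-64  36  64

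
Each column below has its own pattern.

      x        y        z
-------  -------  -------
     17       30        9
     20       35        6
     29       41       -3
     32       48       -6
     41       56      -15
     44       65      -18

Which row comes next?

Column x: 17, 20, 29, 32, 41, 44 → 53 (alternating steps +3, +9, +3, +9, …).
Column y — differences are 5, 6, 7, … (increasing by 1 each time): 30, 35, 41, 48, 56, 65 → 75.
Column z: together with the column x always sums to 26; 9, 6, -3, -6, -15, -18 → -27.
Combining the parts gives 53  75  -27.

53  75  -27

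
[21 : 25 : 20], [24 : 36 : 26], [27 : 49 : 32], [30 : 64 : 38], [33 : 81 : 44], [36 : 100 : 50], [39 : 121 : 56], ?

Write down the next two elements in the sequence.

For the first entry, +3 each step: 21, 24, 27, 30, 33, 36, 39 → 42 → 45.
For the second entry, perfect squares: 5², 6², 7², …: 25, 36, 49, 64, 81, 100, 121 → 144 → 169.
Third entry goes 20, 26, 32, 38, 44, 50, 56 → 62 → 68 (+6 each step).
Putting the parts together: [42 : 144 : 62] and then [45 : 169 : 68].

[42 : 144 : 62], [45 : 169 : 68]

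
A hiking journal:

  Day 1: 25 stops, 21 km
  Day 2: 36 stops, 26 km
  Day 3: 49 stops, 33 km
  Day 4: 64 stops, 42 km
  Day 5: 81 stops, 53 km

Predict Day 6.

For the stops, perfect squares: 5², 6², 7², …: 25, 36, 49, 64, 81 → 100.
Km goes 21, 26, 33, 42, 53 → 66 (differences are 5, 7, 9, … (increasing by 2 each time)).
Combining the parts gives 100 stops, 66 km.

100 stops, 66 km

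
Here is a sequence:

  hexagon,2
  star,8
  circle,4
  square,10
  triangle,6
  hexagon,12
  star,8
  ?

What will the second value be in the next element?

14

Second value: alternating steps +6, −4, +6, −4, …, so 2, 8, 4, 10, 6, 12, 8 → 14.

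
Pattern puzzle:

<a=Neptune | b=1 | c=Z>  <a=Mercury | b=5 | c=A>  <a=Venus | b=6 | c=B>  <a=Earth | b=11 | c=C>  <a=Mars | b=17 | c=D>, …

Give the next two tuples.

<a=Jupiter | b=28 | c=E>, <a=Saturn | b=45 | c=F>

A: runs through the planets Mercury→Neptune, so Neptune, Mercury, Venus, Earth, Mars → Jupiter → Saturn.
B: each term is the sum of the two before it, so 1, 5, 6, 11, 17 → 28 → 45.
C: letters move forward 1 place in the alphabet, wrapping Z→A, so Z, A, B, C, D → E → F.
Putting the parts together: <a=Jupiter | b=28 | c=E> and then <a=Saturn | b=45 | c=F>.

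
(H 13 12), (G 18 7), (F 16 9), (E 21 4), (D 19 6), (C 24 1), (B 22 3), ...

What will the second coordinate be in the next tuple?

For the second coordinate, alternating steps +5, −2, +5, −2, …: 13, 18, 16, 21, 19, 24, 22 → 27.

27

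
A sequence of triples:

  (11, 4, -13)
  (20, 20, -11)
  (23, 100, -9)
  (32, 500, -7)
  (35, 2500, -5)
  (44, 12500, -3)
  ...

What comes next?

(47, 62500, -1)

First value: alternating steps +9, +3, +9, +3, …; 11, 20, 23, 32, 35, 44 → 47.
Second value goes 4, 20, 100, 500, 2500, 12500 → 62500 (×5 each step).
Third value goes -13, -11, -9, -7, -5, -3 → -1 (+2 each step).
So the next triple is (47, 62500, -1).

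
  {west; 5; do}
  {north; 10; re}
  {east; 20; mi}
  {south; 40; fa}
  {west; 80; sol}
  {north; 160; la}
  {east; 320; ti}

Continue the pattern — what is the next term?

{south; 640; do}

Direction: repeats west → north → east → south; west, north, east, south, west, north, east → south.
Second coordinate goes 5, 10, 20, 40, 80, 160, 320 → 640 (×2 each step).
For the note, runs through the solfège scale do→ti: do, re, mi, fa, sol, la, ti → do.
Putting it together: {south; 640; do}.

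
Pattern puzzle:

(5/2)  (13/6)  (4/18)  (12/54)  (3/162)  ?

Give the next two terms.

For the first slot, alternating steps +8, −9, +8, −9, …: 5, 13, 4, 12, 3 → 11 → 2.
Second slot: ×3 each step; 2, 6, 18, 54, 162 → 486 → 1458.
Putting the parts together: (11/486) and then (2/1458).

(11/486), (2/1458)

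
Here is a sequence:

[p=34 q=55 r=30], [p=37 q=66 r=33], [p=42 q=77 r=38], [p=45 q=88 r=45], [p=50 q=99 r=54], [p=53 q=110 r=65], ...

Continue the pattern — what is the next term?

[p=58 q=121 r=78]

P: alternating steps +3, +5, +3, +5, …; 34, 37, 42, 45, 50, 53 → 58.
Q: 55, 66, 77, 88, 99, 110 → 121 (+11 each step).
R goes 30, 33, 38, 45, 54, 65 → 78 (differences are 3, 5, 7, … (increasing by 2 each time)).
Combining the parts gives [p=58 q=121 r=78].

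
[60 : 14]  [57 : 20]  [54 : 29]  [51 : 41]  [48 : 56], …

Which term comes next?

First value: −3 each step; 60, 57, 54, 51, 48 → 45.
For the second value, differences are 6, 9, 12, … (increasing by 3 each time): 14, 20, 29, 41, 56 → 74.
So the next term is [45 : 74].

[45 : 74]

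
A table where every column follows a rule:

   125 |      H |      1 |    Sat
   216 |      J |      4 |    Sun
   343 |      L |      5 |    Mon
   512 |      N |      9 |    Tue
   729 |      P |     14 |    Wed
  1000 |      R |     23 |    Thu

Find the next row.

First component: perfect cubes: 5³, 6³, 7³, …; 125, 216, 343, 512, 729, 1000 → 1331.
Letter — letters move forward 2 places in the alphabet: H, J, L, N, P, R → T.
For the third component, each term is the sum of the two before it: 1, 4, 5, 9, 14, 23 → 37.
Day goes Sat, Sun, Mon, Tue, Wed, Thu → Fri (runs through the weekdays Mon→Sun).
Combining the parts gives 1331  T  37  Fri.

1331  T  37  Fri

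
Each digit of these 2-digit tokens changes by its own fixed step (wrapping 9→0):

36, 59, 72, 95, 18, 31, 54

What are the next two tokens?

First digit: 3, 5, 7, 9, 1, 3, 5 → 7 → 9 (+2 each step, mod 10).
Second digit — +3 each step, mod 10: 6, 9, 2, 5, 8, 1, 4 → 7 → 0.
So the next two tokens are 77 and 90.

77 then 90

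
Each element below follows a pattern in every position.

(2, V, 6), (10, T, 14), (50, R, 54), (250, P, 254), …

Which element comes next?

(1250, N, 1254)

First component — ×5 each step: 2, 10, 50, 250 → 1250.
Letter — letters move back 2 places in the alphabet: V, T, R, P → N.
Third component — always 4 more than the first component: 6, 14, 54, 254 → 1254.
Combining the parts gives (1250, N, 1254).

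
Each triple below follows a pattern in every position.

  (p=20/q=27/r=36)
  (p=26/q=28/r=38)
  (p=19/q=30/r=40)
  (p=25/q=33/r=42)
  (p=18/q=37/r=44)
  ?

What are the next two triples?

For the p, alternating steps +6, −7, +6, −7, …: 20, 26, 19, 25, 18 → 24 → 17.
Q: differences are 1, 2, 3, … (increasing by 1 each time), so 27, 28, 30, 33, 37 → 42 → 48.
For the r, +2 each step: 36, 38, 40, 42, 44 → 46 → 48.
So the next two triples are (p=24/q=42/r=46) and (p=17/q=48/r=48).

(p=24/q=42/r=46), (p=17/q=48/r=48)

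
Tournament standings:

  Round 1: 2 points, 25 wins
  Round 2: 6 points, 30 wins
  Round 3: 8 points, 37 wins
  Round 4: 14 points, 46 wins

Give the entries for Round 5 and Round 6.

22 points, 57 wins; 36 points, 70 wins

Points goes 2, 6, 8, 14 → 22 → 36 (each term is the sum of the two before it).
Wins — differences are 5, 7, 9, … (increasing by 2 each time): 25, 30, 37, 46 → 57 → 70.
So the next two records are 22 points, 57 wins and 36 points, 70 wins.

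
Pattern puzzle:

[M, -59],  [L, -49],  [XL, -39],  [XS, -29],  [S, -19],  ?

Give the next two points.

[M, -9], [L, 1]

Size: runs through clothing sizes XS→XL; M, L, XL, XS, S → M → L.
Second value: +10 each step, so -59, -49, -39, -29, -19 → -9 → 1.
Putting the parts together: [M, -9] and then [L, 1].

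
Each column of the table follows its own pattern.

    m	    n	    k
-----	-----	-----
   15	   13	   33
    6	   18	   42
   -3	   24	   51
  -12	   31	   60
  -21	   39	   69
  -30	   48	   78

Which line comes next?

Column m goes 15, 6, -3, -12, -21, -30 → -39 (−9 each step).
Column n — differences are 5, 6, 7, … (increasing by 1 each time): 13, 18, 24, 31, 39, 48 → 58.
Column k goes 33, 42, 51, 60, 69, 78 → 87 (together with the column m always sums to 48).
Combining the parts gives -39  58  87.

-39  58  87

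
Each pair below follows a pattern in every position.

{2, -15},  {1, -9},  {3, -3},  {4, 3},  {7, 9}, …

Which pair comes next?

First part — each term is the sum of the two before it: 2, 1, 3, 4, 7 → 11.
Second part: +6 each step, so -15, -9, -3, 3, 9 → 15.
Putting it together: {11, 15}.

{11, 15}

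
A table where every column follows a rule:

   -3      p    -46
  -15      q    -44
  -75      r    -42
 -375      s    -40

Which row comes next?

-1875  t  -38

First component: ×5 each step, so -3, -15, -75, -375 → -1875.
For the letter, letters move forward 1 place in the alphabet: p, q, r, s → t.
Third component — +2 each step: -46, -44, -42, -40 → -38.
Combining the parts gives -1875  t  -38.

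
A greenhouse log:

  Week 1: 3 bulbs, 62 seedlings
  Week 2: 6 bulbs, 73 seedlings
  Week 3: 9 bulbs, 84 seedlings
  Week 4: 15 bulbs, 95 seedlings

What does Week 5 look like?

24 bulbs, 106 seedlings

Bulbs: each term is the sum of the two before it; 3, 6, 9, 15 → 24.
Seedlings: +11 each step; 62, 73, 84, 95 → 106.
Combining the parts gives 24 bulbs, 106 seedlings.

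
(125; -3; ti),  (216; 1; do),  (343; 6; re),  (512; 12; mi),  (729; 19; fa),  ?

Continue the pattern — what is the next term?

(1000; 27; sol)

For the first coordinate, perfect cubes: 5³, 6³, 7³, …: 125, 216, 343, 512, 729 → 1000.
Second coordinate: differences are 4, 5, 6, … (increasing by 1 each time), so -3, 1, 6, 12, 19 → 27.
For the note, runs through the solfège scale do→ti: ti, do, re, mi, fa → sol.
Putting it together: (1000; 27; sol).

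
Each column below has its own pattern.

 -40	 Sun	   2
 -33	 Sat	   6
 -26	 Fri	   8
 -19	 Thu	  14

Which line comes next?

First component: +7 each step; -40, -33, -26, -19 → -12.
Day: runs backward through the weekdays Mon→Sun, so Sun, Sat, Fri, Thu → Wed.
Third component: 2, 6, 8, 14 → 22 (each term is the sum of the two before it).
Putting it together: -12  Wed  22.

-12  Wed  22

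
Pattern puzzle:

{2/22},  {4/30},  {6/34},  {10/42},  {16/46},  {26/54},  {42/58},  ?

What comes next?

For the first slot, each term is the sum of the two before it: 2, 4, 6, 10, 16, 26, 42 → 68.
Second slot: alternating steps +8, +4, +8, +4, …; 22, 30, 34, 42, 46, 54, 58 → 66.
Putting it together: {68/66}.

{68/66}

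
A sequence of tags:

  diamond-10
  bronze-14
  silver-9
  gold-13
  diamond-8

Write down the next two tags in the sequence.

Rank goes diamond, bronze, silver, gold, diamond → bronze → silver (repeats diamond → bronze → silver → gold).
For the second component, alternating steps +4, −5, +4, −5, …: 10, 14, 9, 13, 8 → 12 → 7.
So the next two tags are bronze-12 and silver-7.

bronze-12, silver-7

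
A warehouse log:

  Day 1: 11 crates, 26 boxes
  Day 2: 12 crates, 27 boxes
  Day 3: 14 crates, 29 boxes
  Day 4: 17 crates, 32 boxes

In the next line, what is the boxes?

36

Boxes: differences are 1, 2, 3, … (increasing by 1 each time), so 26, 27, 29, 32 → 36.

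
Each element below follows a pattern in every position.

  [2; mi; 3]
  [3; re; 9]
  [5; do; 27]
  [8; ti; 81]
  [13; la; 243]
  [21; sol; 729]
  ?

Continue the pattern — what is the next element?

[34; fa; 2187]

For the first slot, each term is the sum of the two before it: 2, 3, 5, 8, 13, 21 → 34.
Note: mi, re, do, ti, la, sol → fa (runs backward through the solfège scale do→ti).
Third slot — ×3 each step: 3, 9, 27, 81, 243, 729 → 2187.
Putting it together: [34; fa; 2187].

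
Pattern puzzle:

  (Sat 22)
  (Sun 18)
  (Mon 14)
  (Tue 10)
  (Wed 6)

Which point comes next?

(Thu 2)

Day: Sat, Sun, Mon, Tue, Wed → Thu (runs through the weekdays Mon→Sun).
Second part — −4 each step: 22, 18, 14, 10, 6 → 2.
So the next point is (Thu 2).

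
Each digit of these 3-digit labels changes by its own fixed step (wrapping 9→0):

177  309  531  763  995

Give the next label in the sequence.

127

First digit: +2 each step, mod 10, so 1, 3, 5, 7, 9 → 1.
Second digit: +3 each step, mod 10; 7, 0, 3, 6, 9 → 2.
Third digit goes 7, 9, 1, 3, 5 → 7 (+2 each step, mod 10).
Putting it together: 127.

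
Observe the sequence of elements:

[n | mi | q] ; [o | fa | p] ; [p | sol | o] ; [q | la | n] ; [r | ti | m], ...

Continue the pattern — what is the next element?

[s | do | l]

First letter goes n, o, p, q, r → s (letters move forward 1 place in the alphabet).
Note: runs through the solfège scale do→ti, so mi, fa, sol, la, ti → do.
Second letter: letters move back 1 place in the alphabet, so q, p, o, n, m → l.
So the next element is [s | do | l].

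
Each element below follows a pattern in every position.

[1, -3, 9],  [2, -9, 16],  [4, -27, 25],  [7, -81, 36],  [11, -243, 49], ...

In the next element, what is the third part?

64

Third part: 9, 16, 25, 36, 49 → 64 (perfect squares: 3², 4², 5², …).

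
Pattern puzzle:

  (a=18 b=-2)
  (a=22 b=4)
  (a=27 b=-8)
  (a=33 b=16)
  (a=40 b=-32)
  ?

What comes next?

A: differences are 4, 5, 6, … (increasing by 1 each time); 18, 22, 27, 33, 40 → 48.
B: ×(-2) each step, so -2, 4, -8, 16, -32 → 64.
Combining the parts gives (a=48 b=64).

(a=48 b=64)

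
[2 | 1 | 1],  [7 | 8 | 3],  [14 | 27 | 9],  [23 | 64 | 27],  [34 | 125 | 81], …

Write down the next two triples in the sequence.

First value — differences are 5, 7, 9, … (increasing by 2 each time): 2, 7, 14, 23, 34 → 47 → 62.
Second value goes 1, 8, 27, 64, 125 → 216 → 343 (perfect cubes: 1³, 2³, 3³, …).
Third value goes 1, 3, 9, 27, 81 → 243 → 729 (×3 each step).
Putting the parts together: [47 | 216 | 243] and then [62 | 343 | 729].

[47 | 216 | 243], [62 | 343 | 729]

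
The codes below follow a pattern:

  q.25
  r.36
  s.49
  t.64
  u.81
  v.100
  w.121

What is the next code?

Letter: letters move forward 1 place in the alphabet; q, r, s, t, u, v, w → x.
Second component — perfect squares: 5², 6², 7², …: 25, 36, 49, 64, 81, 100, 121 → 144.
Putting it together: x.144.

x.144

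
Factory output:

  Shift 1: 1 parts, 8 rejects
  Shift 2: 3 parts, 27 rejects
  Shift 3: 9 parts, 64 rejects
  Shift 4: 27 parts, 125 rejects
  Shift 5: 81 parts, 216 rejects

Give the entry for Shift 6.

Parts: 1, 3, 9, 27, 81 → 243 (×3 each step).
Rejects: perfect cubes: 2³, 3³, 4³, …, so 8, 27, 64, 125, 216 → 343.
So the next row is 243 parts, 343 rejects.

243 parts, 343 rejects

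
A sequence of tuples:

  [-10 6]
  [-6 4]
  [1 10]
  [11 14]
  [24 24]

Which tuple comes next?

First component goes -10, -6, 1, 11, 24 → 40 (differences are 4, 7, 10, … (increasing by 3 each time)).
Second component: each term is the sum of the two before it; 6, 4, 10, 14, 24 → 38.
Putting it together: [40 38].

[40 38]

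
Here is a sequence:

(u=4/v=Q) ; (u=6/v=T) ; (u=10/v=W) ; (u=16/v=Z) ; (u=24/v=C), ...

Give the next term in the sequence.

U: differences are 2, 4, 6, … (increasing by 2 each time), so 4, 6, 10, 16, 24 → 34.
V: letters move forward 3 places in the alphabet, wrapping Z→A; Q, T, W, Z, C → F.
Putting it together: (u=34/v=F).

(u=34/v=F)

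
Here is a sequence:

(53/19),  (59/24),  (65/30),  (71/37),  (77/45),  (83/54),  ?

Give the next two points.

First component: 53, 59, 65, 71, 77, 83 → 89 → 95 (+6 each step).
Second component: 19, 24, 30, 37, 45, 54 → 64 → 75 (differences are 5, 6, 7, … (increasing by 1 each time)).
Putting the parts together: (89/64) and then (95/75).

(89/64), (95/75)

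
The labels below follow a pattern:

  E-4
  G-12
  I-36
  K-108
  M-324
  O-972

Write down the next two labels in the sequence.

Letter — letters move forward 2 places in the alphabet: E, G, I, K, M, O → Q → S.
Second component — ×3 each step: 4, 12, 36, 108, 324, 972 → 2916 → 8748.
So the next two labels are Q-2916 and S-8748.

Q-2916, S-8748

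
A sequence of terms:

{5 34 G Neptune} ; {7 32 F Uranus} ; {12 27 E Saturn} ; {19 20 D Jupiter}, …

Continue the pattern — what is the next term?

{31 8 C Mars}

For the first component, each term is the sum of the two before it: 5, 7, 12, 19 → 31.
Second component goes 34, 32, 27, 20 → 8 (together with the first component always sums to 39).
Letter: letters move back 1 place in the alphabet, so G, F, E, D → C.
Planet: Neptune, Uranus, Saturn, Jupiter → Mars (runs backward through the planets Mercury→Neptune).
So the next term is {31 8 C Mars}.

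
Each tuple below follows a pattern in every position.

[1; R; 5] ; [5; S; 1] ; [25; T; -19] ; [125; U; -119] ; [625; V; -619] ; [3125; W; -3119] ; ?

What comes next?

[15625; X; -15619]

First entry: 1, 5, 25, 125, 625, 3125 → 15625 (×5 each step).
Letter: letters move forward 1 place in the alphabet; R, S, T, U, V, W → X.
Third entry goes 5, 1, -19, -119, -619, -3119 → -15619 (together with the first entry always sums to 6).
Combining the parts gives [15625; X; -15619].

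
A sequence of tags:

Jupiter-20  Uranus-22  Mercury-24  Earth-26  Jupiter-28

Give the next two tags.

Uranus-30 then Mercury-32

Planet: repeats Jupiter → Uranus → Mercury → Earth; Jupiter, Uranus, Mercury, Earth, Jupiter → Uranus → Mercury.
Second component: +2 each step, so 20, 22, 24, 26, 28 → 30 → 32.
Putting the parts together: Uranus-30 and then Mercury-32.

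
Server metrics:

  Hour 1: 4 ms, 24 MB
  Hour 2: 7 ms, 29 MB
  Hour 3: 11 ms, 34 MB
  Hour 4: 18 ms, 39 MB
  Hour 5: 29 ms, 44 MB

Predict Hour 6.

47 ms, 49 MB

Ms: 4, 7, 11, 18, 29 → 47 (each term is the sum of the two before it).
MB — +5 each step: 24, 29, 34, 39, 44 → 49.
Combining the parts gives 47 ms, 49 MB.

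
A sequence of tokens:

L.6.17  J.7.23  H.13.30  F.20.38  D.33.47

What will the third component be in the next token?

57

Third component: differences are 6, 7, 8, … (increasing by 1 each time); 17, 23, 30, 38, 47 → 57.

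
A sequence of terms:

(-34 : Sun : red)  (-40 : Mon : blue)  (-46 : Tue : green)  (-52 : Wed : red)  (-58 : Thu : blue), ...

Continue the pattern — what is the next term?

First slot goes -34, -40, -46, -52, -58 → -64 (−6 each step).
Day — runs through the weekdays Mon→Sun: Sun, Mon, Tue, Wed, Thu → Fri.
For the colour, repeats red → blue → green: red, blue, green, red, blue → green.
So the next term is (-64 : Fri : green).

(-64 : Fri : green)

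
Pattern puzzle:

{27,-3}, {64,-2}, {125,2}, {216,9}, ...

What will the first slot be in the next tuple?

First slot goes 27, 64, 125, 216 → 343 (perfect cubes: 3³, 4³, 5³, …).

343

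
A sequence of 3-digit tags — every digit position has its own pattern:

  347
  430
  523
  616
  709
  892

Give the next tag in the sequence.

985

For the first digit, +1 each step, mod 10: 3, 4, 5, 6, 7, 8 → 9.
Second digit: −1 each step, mod 10, so 4, 3, 2, 1, 0, 9 → 8.
Third digit goes 7, 0, 3, 6, 9, 2 → 5 (+3 each step, mod 10).
Putting it together: 985.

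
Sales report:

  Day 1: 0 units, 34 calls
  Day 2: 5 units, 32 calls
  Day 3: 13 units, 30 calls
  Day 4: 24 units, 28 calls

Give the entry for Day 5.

Units: 0, 5, 13, 24 → 38 (differences are 5, 8, 11, … (increasing by 3 each time)).
Calls: −2 each step, so 34, 32, 30, 28 → 26.
So the next line is 38 units, 26 calls.

38 units, 26 calls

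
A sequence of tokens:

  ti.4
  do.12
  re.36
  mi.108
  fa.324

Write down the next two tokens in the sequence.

sol.972, la.2916

Note — runs through the solfège scale do→ti: ti, do, re, mi, fa → sol → la.
For the second component, ×3 each step: 4, 12, 36, 108, 324 → 972 → 2916.
So the next two tokens are sol.972 and la.2916.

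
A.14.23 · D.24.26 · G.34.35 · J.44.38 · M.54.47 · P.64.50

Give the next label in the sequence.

S.74.59

For the letter, letters move forward 3 places in the alphabet: A, D, G, J, M, P → S.
Second component: +10 each step; 14, 24, 34, 44, 54, 64 → 74.
Third component: alternating steps +3, +9, +3, +9, …; 23, 26, 35, 38, 47, 50 → 59.
Putting it together: S.74.59.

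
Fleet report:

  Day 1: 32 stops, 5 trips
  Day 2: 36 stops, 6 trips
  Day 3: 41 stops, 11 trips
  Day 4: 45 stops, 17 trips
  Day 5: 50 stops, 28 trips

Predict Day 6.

Stops: alternating steps +4, +5, +4, +5, …; 32, 36, 41, 45, 50 → 54.
Trips — each term is the sum of the two before it: 5, 6, 11, 17, 28 → 45.
So the next record is 54 stops, 45 trips.

54 stops, 45 trips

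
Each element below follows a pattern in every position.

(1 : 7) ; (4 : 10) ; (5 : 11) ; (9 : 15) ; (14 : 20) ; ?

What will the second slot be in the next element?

29

First slot: 1, 4, 5, 9, 14 → 23 (each term is the sum of the two before it).
Second slot: always 6 more than the first slot; 7, 10, 11, 15, 20 → 29.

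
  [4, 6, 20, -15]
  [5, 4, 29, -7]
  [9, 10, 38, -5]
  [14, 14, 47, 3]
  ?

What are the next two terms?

[23, 24, 56, 5], [37, 38, 65, 13]

First value: 4, 5, 9, 14 → 23 → 37 (each term is the sum of the two before it).
Second value: each term is the sum of the two before it, so 6, 4, 10, 14 → 24 → 38.
Third value — +9 each step: 20, 29, 38, 47 → 56 → 65.
Fourth value — alternating steps +8, +2, +8, +2, …: -15, -7, -5, 3 → 5 → 13.
So the next two terms are [23, 24, 56, 5] and [37, 38, 65, 13].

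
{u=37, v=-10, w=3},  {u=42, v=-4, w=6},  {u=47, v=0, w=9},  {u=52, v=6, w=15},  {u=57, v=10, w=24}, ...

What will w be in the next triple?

U — +5 each step: 37, 42, 47, 52, 57 → 62.
For the v, alternating steps +6, +4, +6, +4, …: -10, -4, 0, 6, 10 → 16.
For the w, each term is the sum of the two before it: 3, 6, 9, 15, 24 → 39.

39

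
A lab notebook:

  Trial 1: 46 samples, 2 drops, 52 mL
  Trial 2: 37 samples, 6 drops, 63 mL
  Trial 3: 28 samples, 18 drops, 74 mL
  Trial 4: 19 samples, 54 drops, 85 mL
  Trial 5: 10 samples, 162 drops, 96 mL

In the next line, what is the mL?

107

ML: +11 each step; 52, 63, 74, 85, 96 → 107.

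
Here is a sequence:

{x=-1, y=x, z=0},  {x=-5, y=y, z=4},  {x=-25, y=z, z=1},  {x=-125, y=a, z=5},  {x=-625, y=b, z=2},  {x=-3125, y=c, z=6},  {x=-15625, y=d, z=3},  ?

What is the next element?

X goes -1, -5, -25, -125, -625, -3125, -15625 → -78125 (×5 each step).
For the y, letters move forward 1 place in the alphabet, wrapping Z→A: x, y, z, a, b, c, d → e.
For the z, alternating steps +4, −3, +4, −3, …: 0, 4, 1, 5, 2, 6, 3 → 7.
Putting it together: {x=-78125, y=e, z=7}.

{x=-78125, y=e, z=7}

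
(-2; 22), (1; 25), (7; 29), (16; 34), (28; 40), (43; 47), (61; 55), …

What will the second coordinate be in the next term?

Second coordinate goes 22, 25, 29, 34, 40, 47, 55 → 64 (differences are 3, 4, 5, … (increasing by 1 each time)).

64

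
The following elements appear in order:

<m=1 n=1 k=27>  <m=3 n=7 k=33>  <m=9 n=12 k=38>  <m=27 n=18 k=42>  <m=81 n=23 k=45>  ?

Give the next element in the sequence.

M: 1, 3, 9, 27, 81 → 243 (×3 each step).
N: alternating steps +6, +5, +6, +5, …; 1, 7, 12, 18, 23 → 29.
For the k, differences are 6, 5, 4, … (decreasing by 1 each time): 27, 33, 38, 42, 45 → 47.
Putting it together: <m=243 n=29 k=47>.

<m=243 n=29 k=47>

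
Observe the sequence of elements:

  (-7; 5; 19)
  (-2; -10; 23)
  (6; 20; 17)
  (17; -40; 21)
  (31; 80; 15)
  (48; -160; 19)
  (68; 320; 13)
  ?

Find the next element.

(91; -640; 17)

First coordinate: differences are 5, 8, 11, … (increasing by 3 each time), so -7, -2, 6, 17, 31, 48, 68 → 91.
Second coordinate: ×(-2) each step, so 5, -10, 20, -40, 80, -160, 320 → -640.
Third coordinate — alternating steps +4, −6, +4, −6, …: 19, 23, 17, 21, 15, 19, 13 → 17.
Putting it together: (91; -640; 17).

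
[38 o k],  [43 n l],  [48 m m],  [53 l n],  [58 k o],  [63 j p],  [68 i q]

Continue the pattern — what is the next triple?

First entry: 38, 43, 48, 53, 58, 63, 68 → 73 (+5 each step).
First letter — letters move back 1 place in the alphabet: o, n, m, l, k, j, i → h.
Second letter: letters move forward 1 place in the alphabet, so k, l, m, n, o, p, q → r.
Putting it together: [73 h r].

[73 h r]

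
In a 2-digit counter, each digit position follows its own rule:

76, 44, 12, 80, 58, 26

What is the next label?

First digit — −3 each step, mod 10: 7, 4, 1, 8, 5, 2 → 9.
For the second digit, −2 each step, mod 10: 6, 4, 2, 0, 8, 6 → 4.
So the next label is 94.

94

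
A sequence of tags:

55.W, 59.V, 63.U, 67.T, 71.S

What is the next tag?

75.R

First component: 55, 59, 63, 67, 71 → 75 (+4 each step).
Letter: W, V, U, T, S → R (letters move back 1 place in the alphabet).
Putting it together: 75.R.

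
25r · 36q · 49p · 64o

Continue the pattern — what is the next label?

First component goes 25, 36, 49, 64 → 81 (perfect squares: 5², 6², 7², …).
Letter: letters move back 1 place in the alphabet; r, q, p, o → n.
So the next label is 81n.

81n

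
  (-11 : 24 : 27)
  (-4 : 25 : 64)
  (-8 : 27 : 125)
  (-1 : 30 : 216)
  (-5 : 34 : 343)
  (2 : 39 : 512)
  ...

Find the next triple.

First value — alternating steps +7, −4, +7, −4, …: -11, -4, -8, -1, -5, 2 → -2.
For the second value, differences are 1, 2, 3, … (increasing by 1 each time): 24, 25, 27, 30, 34, 39 → 45.
Third value — perfect cubes: 3³, 4³, 5³, …: 27, 64, 125, 216, 343, 512 → 729.
Putting it together: (-2 : 45 : 729).

(-2 : 45 : 729)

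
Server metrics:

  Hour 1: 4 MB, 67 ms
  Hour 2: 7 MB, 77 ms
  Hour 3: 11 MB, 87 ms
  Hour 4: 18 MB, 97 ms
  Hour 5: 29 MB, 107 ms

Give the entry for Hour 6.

For the MB, each term is the sum of the two before it: 4, 7, 11, 18, 29 → 47.
Ms: +10 each step, so 67, 77, 87, 97, 107 → 117.
Combining the parts gives 47 MB, 117 ms.

47 MB, 117 ms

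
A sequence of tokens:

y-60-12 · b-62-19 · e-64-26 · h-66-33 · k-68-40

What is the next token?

For the letter, letters move forward 3 places in the alphabet, wrapping Z→A: y, b, e, h, k → n.
Second component: 60, 62, 64, 66, 68 → 70 (+2 each step).
Third component goes 12, 19, 26, 33, 40 → 47 (+7 each step).
Combining the parts gives n-70-47.

n-70-47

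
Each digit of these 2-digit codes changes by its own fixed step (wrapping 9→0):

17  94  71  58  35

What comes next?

12

First digit: −2 each step, mod 10; 1, 9, 7, 5, 3 → 1.
Second digit: 7, 4, 1, 8, 5 → 2 (−3 each step, mod 10).
So the next code is 12.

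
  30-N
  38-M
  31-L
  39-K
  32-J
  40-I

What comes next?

First component: 30, 38, 31, 39, 32, 40 → 33 (alternating steps +8, −7, +8, −7, …).
For the letter, letters move back 1 place in the alphabet: N, M, L, K, J, I → H.
Putting it together: 33-H.

33-H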